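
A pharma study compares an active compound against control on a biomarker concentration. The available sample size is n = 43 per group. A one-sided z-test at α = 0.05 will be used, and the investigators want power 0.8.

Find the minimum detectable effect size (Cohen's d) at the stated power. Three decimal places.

d ≈ 0.536

Need Φ(δ − 1.645) = 0.8, so δ = 1.645 + 0.842 = 2.486.
δ = d·√(n/2) ⇒ d = δ/√(n/2) = 2.486/√(43/2) = 0.5362.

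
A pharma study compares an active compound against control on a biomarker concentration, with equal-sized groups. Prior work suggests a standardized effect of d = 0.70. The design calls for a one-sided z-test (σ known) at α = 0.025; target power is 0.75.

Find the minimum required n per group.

For power 0.75 need Φ(δ − z_{0.025}) = 0.75, so δ = z_{0.025} + z_{0.25} = 1.960 + 0.674 = 2.634.
δ = d·√(n/2) ⇒ n = 2(δ/d)² = 2 × (2.634 / 0.70)² = 28.33.
Round up to the next whole unit.

n = 29 per group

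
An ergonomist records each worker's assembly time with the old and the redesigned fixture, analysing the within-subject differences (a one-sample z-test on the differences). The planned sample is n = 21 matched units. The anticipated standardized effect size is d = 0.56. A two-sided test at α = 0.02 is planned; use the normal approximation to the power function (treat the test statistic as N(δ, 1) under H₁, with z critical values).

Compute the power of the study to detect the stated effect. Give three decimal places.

Power ≈ 0.595

Noncentrality parameter: δ = d·√n = 0.56 × √21 = 2.5662
Two-sided α = 0.02 → critical value z_{0.01} = 2.326.
Power = Φ(δ − 2.326) + Φ(−δ − 2.326) = Φ(0.240) + Φ(-4.893) = 0.5948 + 0.0000 = 0.5948.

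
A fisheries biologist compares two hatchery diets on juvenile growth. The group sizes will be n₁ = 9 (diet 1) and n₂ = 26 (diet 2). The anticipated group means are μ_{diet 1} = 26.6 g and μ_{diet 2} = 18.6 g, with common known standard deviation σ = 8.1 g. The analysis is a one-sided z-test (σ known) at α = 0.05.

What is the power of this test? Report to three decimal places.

Power ≈ 0.818

Standardized effect: d = |μ_{diet 1} − μ_{diet 2}| / σ = |26.6 − 18.6| / 8.1 = 0.9877
Noncentrality parameter: δ = d / √(1/n₁ + 1/n₂) = 0.9877 / √(1/9 + 1/26) = 2.5538
One-sided α = 0.05 → critical value z_{0.05} = 1.645.
Power = Φ(δ − 1.645) = Φ(0.909) = 0.8183.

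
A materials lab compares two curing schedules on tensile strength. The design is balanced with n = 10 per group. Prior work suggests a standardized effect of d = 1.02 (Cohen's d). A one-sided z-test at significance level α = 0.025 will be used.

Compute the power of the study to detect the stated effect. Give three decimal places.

Power ≈ 0.626

Noncentrality parameter: δ = d·√(n/2) = 1.02 × √(10/2) = 2.2808
Critical value for a one-sided test at α = 0.025: z_α = 1.960.
Power = P(Z > 1.960 − δ) = Φ(0.321) = 0.6258.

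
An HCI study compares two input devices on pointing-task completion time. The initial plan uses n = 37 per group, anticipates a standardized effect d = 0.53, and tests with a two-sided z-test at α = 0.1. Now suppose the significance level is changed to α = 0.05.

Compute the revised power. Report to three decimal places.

δ = d·√(n/2) = 0.53 × √(37/2) = 2.2796 (unchanged). New critical value: z_{0.025} = 1.960.
Revised power = Φ(δ − 1.960) + Φ(−δ − 1.960) = Φ(0.320) + Φ(-4.240) = 0.6254 + 0.0000 = 0.6254.

Power ≈ 0.625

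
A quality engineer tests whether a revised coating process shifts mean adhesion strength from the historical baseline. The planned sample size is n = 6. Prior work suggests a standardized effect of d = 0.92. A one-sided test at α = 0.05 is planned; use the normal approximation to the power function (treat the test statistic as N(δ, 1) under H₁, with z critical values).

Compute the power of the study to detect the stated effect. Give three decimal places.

Noncentrality parameter: δ = d·√n = 0.92 × √6 = 2.2535
One-sided α = 0.05 → critical value z_{0.05} = 1.645.
Power = P(Z > 1.645 − δ) = Φ(0.609) = 0.7286.

Power ≈ 0.729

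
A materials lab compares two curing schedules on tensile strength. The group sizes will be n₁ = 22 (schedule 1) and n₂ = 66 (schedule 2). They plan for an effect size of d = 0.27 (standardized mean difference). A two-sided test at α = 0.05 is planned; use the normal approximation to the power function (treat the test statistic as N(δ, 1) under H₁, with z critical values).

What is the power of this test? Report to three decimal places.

Noncentrality parameter: δ = d / √(1/n₁ + 1/n₂) = 0.27 / √(1/22 + 1/66) = 1.0967
Two-sided α = 0.05 → critical value z_{0.025} = 1.960.
Power = Φ(δ − 1.960) + Φ(−δ − 1.960) = Φ(-0.863) + Φ(-3.057) = 0.1940 + 0.0011 = 0.1951.

Power ≈ 0.195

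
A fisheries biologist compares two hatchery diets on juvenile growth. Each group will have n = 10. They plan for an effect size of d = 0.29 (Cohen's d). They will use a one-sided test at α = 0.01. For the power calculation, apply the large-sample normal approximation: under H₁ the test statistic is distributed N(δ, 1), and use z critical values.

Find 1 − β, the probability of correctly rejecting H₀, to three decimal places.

Noncentrality parameter: λ = d·√(n/2) = 0.29 × √(10/2) = 0.6485
One-sided α = 0.01 → critical value z_{0.01} = 2.326.
Power = P(Z > 2.326 − λ) = Φ(-1.678) = 0.0467.

Power ≈ 0.047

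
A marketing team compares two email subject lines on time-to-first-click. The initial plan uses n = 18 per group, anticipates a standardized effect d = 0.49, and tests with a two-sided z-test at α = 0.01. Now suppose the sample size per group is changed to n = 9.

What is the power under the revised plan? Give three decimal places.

With n = 9 per group: δ = d·√(n/2) = 0.49 × √(9/2) = 1.0394. Critical value z_{0.005} = 2.576.
Revised power = Φ(δ − 2.576) + Φ(−δ − 2.576) = Φ(-1.536) + Φ(-3.615) = 0.0622 + 0.0002 = 0.0624.

Power ≈ 0.062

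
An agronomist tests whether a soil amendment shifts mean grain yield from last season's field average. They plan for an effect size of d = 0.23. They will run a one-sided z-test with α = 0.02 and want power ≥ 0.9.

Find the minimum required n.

Set Φ(δ − 2.054) = 0.9; then δ − 2.054 = Φ⁻¹(0.9) = 1.282, giving δ = 3.335.
δ = d·√n ⇒ n = (δ/d)² = (3.335 / 0.23)² = 210.29.
Rounding up, n = 211.

n = 211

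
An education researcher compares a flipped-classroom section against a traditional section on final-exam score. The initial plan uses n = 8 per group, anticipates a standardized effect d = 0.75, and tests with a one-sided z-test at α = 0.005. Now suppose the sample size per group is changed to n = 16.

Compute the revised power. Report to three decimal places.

Power ≈ 0.325

With n = 16 per group: δ = d·√(n/2) = 0.75 × √(16/2) = 2.1213. Critical value z_{0.005} = 2.576.
Revised power = P(Z > 2.576 − δ) = Φ(-0.455) = 0.3247.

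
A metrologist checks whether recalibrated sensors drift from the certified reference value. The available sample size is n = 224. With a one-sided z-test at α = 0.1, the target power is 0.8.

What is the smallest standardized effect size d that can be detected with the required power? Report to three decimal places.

d ≈ 0.142

Need Φ(δ − 1.282) = 0.8, so δ = 1.282 + 0.842 = 2.123.
δ = d·√n ⇒ d = δ/√n = 2.123/√224 = 0.1419.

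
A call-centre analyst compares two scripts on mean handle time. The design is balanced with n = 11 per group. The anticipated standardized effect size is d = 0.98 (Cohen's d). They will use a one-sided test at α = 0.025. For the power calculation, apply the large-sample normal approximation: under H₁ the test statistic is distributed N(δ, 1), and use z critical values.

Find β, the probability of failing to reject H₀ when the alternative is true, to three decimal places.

β ≈ 0.368

Noncentrality parameter: δ = d·√(n/2) = 0.98 × √(11/2) = 2.2983
One-sided α = 0.025 → critical value z_{0.025} = 1.960.
Power = P(Z > 1.960 − δ) = Φ(0.338) = 0.6324.
Type II error: β = 1 − power = 1 − 0.6324 = 0.3676.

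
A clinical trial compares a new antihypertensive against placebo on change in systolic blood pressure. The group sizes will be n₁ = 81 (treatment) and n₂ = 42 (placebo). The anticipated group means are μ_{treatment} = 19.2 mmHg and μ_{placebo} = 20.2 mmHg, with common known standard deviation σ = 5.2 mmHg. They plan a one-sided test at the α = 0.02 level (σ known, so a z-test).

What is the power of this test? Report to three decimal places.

Power ≈ 0.149

Standardized effect: d = |μ_{treatment} − μ_{placebo}| / σ = |19.2 − 20.2| / 5.2 = 0.1923
Noncentrality parameter: δ = d / √(1/n₁ + 1/n₂) = 0.1923 / √(1/81 + 1/42) = 1.0114
One-sided α = 0.02 → critical value z_{0.02} = 2.054.
Power = P(Z > 2.054 − δ) = Φ(-1.042) = 0.1486.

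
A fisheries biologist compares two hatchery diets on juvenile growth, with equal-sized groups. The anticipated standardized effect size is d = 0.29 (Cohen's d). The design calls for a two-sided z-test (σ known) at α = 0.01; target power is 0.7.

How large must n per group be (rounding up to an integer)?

n = 229 per group

Set Φ(δ − 2.576) = 0.7; then δ − 2.576 = Φ⁻¹(0.7) = 0.524, giving δ = 3.100.
(Ignoring the negligible lower-tail rejection probability gives the usual closed-form inversion.)
δ = d·√(n/2) ⇒ n = 2(δ/d)² = 2 × (3.100 / 0.29)² = 228.57.
Round up to the next whole unit.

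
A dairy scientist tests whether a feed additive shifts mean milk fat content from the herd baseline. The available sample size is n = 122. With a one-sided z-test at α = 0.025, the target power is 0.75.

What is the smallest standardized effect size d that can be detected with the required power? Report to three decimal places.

d ≈ 0.239

Need Φ(δ − 1.960) = 0.75, so δ = 1.960 + 0.674 = 2.634.
δ = d·√n ⇒ d = δ/√n = 2.634/√122 = 0.2385.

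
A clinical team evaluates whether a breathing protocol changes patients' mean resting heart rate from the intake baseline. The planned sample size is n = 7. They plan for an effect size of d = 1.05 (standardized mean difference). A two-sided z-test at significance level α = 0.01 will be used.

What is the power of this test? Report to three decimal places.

Power ≈ 0.580

Noncentrality parameter: δ = d·√n = 1.05 × √7 = 2.7780
Critical value for a two-sided test at α = 0.01: z_{α/2} = 2.576.
Power = Φ(δ − 2.576) + Φ(−δ − 2.576) = Φ(0.202) + Φ(-5.354) = 0.5801 + 0.0000 = 0.5801.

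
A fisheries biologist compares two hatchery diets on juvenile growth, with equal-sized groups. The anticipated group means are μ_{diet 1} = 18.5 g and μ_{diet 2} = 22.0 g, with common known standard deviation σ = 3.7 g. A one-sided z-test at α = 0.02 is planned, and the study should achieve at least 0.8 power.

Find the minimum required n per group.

n = 19 per group

Standardized effect: d = |μ_{diet 1} − μ_{diet 2}| / σ = |18.5 − 22.0| / 3.7 = 0.9459
Set Φ(δ − 2.054) = 0.8; then δ − 2.054 = Φ⁻¹(0.8) = 0.842, giving δ = 2.895.
δ = d·√(n/2) ⇒ n = 2(δ/d)² = 2 × (2.895 / 0.9459)² = 18.74.
Round up to the next whole unit.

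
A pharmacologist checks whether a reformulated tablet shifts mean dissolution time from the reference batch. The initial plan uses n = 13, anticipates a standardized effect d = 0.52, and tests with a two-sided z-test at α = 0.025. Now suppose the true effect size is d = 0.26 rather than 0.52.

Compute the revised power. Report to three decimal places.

Power ≈ 0.097

With d = 0.26: δ = d·√n = 0.26 × √13 = 0.9374. Critical value z_{0.0125} = 2.241.
Revised power = Φ(δ − 2.241) + Φ(−δ − 2.241) = Φ(-1.304) + Φ(-3.179) = 0.0961 + 0.0007 = 0.0969.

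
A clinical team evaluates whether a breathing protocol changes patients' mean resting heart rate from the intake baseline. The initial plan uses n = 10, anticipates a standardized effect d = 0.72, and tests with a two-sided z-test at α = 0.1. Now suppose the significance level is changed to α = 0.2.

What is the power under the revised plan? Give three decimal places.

δ = d·√n = 0.72 × √10 = 2.2768 (unchanged). New critical value: z_{0.1} = 1.282.
Revised power = Φ(δ − 1.282) + Φ(−δ − 1.282) = Φ(0.995) + Φ(-3.558) = 0.8402 + 0.0002 = 0.8404.

Power ≈ 0.840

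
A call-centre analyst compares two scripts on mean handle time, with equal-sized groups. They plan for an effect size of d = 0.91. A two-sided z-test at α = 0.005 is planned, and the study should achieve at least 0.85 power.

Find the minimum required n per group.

n = 36 per group

For power 0.85 need Φ(δ − z_{0.0025}) = 0.85, so δ = z_{0.0025} + z_{0.15} = 2.807 + 1.036 = 3.843.
(For δ > 0 the lower-tail rejection region contributes negligibly to power, so the one-term inversion is standard.)
δ = d·√(n/2) ⇒ n = 2(δ/d)² = 2 × (3.843 / 0.91)² = 35.68.
Rounding up, n = 36 per group.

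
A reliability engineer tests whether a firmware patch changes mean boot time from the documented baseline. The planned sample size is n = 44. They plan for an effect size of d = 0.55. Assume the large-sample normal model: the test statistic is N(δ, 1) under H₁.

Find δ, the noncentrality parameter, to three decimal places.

δ ≈ 3.648

The noncentrality parameter scales effect size by the design's sample-size factor: δ = d·√n = 0.55 × √44 = 3.6483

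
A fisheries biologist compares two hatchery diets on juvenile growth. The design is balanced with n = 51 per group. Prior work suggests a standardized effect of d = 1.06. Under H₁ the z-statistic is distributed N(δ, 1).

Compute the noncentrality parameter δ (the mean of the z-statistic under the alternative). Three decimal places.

δ ≈ 5.353

δ = d·√(n/2) = 1.06 × √(51/2) = 5.3527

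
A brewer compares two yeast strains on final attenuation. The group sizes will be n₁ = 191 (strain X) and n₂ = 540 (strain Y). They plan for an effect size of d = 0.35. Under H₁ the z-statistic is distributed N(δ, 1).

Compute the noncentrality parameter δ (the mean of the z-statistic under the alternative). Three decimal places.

δ ≈ 4.157

δ = d / √(1/n₁ + 1/n₂) = 0.35 / √(1/191 + 1/540) = 4.1574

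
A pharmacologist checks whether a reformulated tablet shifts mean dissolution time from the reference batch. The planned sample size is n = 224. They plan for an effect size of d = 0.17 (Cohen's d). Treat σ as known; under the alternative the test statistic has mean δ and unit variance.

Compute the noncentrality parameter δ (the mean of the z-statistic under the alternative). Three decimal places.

δ ≈ 2.544

δ = d·√n = 0.17 × √224 = 2.5443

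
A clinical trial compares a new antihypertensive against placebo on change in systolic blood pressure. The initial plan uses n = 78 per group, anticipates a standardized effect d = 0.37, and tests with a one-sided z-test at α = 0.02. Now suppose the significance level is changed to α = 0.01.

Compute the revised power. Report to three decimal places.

δ = d·√(n/2) = 0.37 × √(78/2) = 2.3106 (unchanged). New critical value: z_{0.01} = 2.326.
Revised power = P(Z > 2.326 − δ) = Φ(-0.016) = 0.4937.

Power ≈ 0.494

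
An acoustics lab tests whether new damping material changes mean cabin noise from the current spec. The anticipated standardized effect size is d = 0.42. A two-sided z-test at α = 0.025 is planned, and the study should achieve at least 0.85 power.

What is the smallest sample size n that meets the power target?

Set Φ(δ − 2.241) = 0.85; then δ − 2.241 = Φ⁻¹(0.85) = 1.036, giving δ = 3.278.
(The Φ(−δ − z_{α/2}) term is vanishingly small for δ > 0 and is dropped in the standard sample-size formula.)
δ = d·√n ⇒ n = (δ/d)² = (3.278 / 0.42)² = 60.91.
Rounding up, n = 61.

n = 61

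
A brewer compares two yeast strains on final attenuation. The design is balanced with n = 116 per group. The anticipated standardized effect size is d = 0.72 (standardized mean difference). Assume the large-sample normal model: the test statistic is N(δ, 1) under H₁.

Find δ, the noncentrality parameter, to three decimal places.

The noncentrality parameter scales effect size by the design's sample-size factor: δ = d·√(n/2) = 0.72 × √(116/2) = 5.4834

δ ≈ 5.483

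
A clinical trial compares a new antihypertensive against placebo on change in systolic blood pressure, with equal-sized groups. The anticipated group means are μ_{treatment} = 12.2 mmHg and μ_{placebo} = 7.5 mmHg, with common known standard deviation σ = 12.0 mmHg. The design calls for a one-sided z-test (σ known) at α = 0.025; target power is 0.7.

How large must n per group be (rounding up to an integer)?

Standardized effect: d = |μ_{treatment} − μ_{placebo}| / σ = |12.2 − 7.5| / 12.0 = 0.3917
For power 0.7 need Φ(δ − z_{0.025}) = 0.7, so δ = z_{0.025} + z_{0.30} = 1.960 + 0.524 = 2.484.
δ = d·√(n/2) ⇒ n = 2(δ/d)² = 2 × (2.484 / 0.3917)² = 80.47.
Round up to the next whole unit.

n = 81 per group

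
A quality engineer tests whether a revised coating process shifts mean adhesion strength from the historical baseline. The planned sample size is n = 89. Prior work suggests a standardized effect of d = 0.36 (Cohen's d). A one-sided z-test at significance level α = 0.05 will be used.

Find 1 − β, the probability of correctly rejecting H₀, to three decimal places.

Noncentrality parameter: δ = d·√n = 0.36 × √89 = 3.3962
One-sided α = 0.05 → critical value z_{0.05} = 1.645.
Power = P(Z > 1.645 − δ) = Φ(1.751) = 0.9601.

Power ≈ 0.960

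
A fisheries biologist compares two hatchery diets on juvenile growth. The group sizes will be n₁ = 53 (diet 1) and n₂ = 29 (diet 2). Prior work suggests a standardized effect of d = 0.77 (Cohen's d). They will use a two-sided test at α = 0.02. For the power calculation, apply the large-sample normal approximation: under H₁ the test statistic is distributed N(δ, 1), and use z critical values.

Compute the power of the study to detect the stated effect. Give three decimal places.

Noncentrality parameter: δ = d / √(1/n₁ + 1/n₂) = 0.77 / √(1/53 + 1/29) = 3.3337
Two-sided α = 0.02 → critical value z_{0.01} = 2.326.
Power = Φ(δ − 2.326) + Φ(−δ − 2.326) = Φ(1.007) + Φ(-5.660) = 0.8431 + 0.0000 = 0.8431.

Power ≈ 0.843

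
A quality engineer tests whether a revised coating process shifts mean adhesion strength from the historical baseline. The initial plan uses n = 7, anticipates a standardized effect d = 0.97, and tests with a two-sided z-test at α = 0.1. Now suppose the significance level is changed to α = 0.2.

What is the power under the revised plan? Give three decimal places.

δ = d·√n = 0.97 × √7 = 2.5664 (unchanged). New critical value: z_{0.1} = 1.282.
Revised power = Φ(δ − 1.282) + Φ(−δ − 1.282) = Φ(1.285) + Φ(-3.848) = 0.9006 + 0.0001 = 0.9006.

Power ≈ 0.901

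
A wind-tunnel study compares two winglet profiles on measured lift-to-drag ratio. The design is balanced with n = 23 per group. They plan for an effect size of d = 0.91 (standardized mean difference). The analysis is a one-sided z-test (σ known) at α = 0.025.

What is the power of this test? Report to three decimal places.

Noncentrality parameter: δ = d·√(n/2) = 0.91 × √(23/2) = 3.0860
Critical value for a one-sided test at α = 0.025: z_α = 1.960.
Power = P(Z > 1.960 − δ) = Φ(1.126) = 0.8699.

Power ≈ 0.870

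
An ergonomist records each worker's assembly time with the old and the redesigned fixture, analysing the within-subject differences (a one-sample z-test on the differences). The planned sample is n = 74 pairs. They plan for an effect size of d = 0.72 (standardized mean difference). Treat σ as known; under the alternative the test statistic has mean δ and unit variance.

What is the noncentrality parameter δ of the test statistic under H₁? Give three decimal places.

δ = d·√n = 0.72 × √74 = 6.1937

δ ≈ 6.194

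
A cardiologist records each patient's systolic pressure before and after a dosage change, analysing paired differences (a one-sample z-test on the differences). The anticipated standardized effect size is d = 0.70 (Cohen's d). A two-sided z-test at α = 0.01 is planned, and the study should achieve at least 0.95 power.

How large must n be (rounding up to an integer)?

n = 37

Set Φ(δ − 2.576) = 0.95; then δ − 2.576 = Φ⁻¹(0.95) = 1.645, giving δ = 4.221.
(Ignoring the negligible lower-tail rejection probability gives the usual closed-form inversion.)
δ = d·√n ⇒ n = (δ/d)² = (4.221 / 0.70)² = 36.36.
Rounding up, n = 37.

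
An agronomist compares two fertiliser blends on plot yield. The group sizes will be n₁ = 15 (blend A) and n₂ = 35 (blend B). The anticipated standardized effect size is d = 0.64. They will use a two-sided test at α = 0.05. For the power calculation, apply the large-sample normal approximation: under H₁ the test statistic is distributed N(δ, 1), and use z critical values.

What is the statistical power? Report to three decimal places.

Noncentrality parameter: δ = d / √(1/n₁ + 1/n₂) = 0.64 / √(1/15 + 1/35) = 2.0738
Critical value for a two-sided test at α = 0.05: z_{α/2} = 1.960.
Power = Φ(δ − 1.960) + Φ(−δ − 1.960) = Φ(0.114) + Φ(-4.034) = 0.5453 + 0.0000 = 0.5454.

Power ≈ 0.545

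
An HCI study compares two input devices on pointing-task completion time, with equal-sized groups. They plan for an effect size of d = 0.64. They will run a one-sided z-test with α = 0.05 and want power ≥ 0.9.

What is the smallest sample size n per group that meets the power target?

Set Φ(δ − 1.645) = 0.9; then δ − 1.645 = Φ⁻¹(0.9) = 1.282, giving δ = 2.926.
δ = d·√(n/2) ⇒ n = 2(δ/d)² = 2 × (2.926 / 0.64)² = 41.82.
Round up to the next whole unit.

n = 42 per group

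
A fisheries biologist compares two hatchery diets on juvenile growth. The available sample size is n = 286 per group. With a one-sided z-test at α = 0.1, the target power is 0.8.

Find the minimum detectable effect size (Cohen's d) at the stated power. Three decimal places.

d ≈ 0.178

Need Φ(δ − 1.282) = 0.8, so δ = 1.282 + 0.842 = 2.123.
δ = d·√(n/2) ⇒ d = δ/√(n/2) = 2.123/√(286/2) = 0.1775.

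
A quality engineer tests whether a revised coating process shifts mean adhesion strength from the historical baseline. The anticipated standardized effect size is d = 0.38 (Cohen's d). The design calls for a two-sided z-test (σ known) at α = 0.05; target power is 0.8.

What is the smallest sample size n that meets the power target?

n = 55

Set Φ(δ − 1.960) = 0.8; then δ − 1.960 = Φ⁻¹(0.8) = 0.842, giving δ = 2.802.
(Ignoring the negligible lower-tail rejection probability gives the usual closed-form inversion.)
δ = d·√n ⇒ n = (δ/d)² = (2.802 / 0.38)² = 54.36.
Round up to the next whole unit.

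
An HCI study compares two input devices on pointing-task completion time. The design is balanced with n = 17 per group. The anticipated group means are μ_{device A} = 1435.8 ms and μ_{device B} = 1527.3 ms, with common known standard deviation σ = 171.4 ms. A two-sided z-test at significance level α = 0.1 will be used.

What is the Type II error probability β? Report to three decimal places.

β ≈ 0.535

Standardized effect: d = |μ_{device A} − μ_{device B}| / σ = |1435.8 − 1527.3| / 171.4 = 0.5338
Noncentrality parameter: δ = d·√(n/2) = 0.5338 × √(17/2) = 1.5564
Two-sided α = 0.1 → critical value z_{0.05} = 1.645.
Power = Φ(δ − 1.645) + Φ(−δ − 1.645) = Φ(-0.088) + Φ(-3.201) = 0.4648 + 0.0007 = 0.4654.
Type II error: β = 1 − power = 1 − 0.4654 = 0.5346.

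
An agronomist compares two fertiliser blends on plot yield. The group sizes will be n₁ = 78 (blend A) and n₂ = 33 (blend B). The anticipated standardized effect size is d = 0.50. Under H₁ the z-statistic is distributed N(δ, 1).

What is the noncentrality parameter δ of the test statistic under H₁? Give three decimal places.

δ ≈ 2.408

The noncentrality parameter scales effect size by the design's sample-size factor: δ = d / √(1/n₁ + 1/n₂) = 0.50 / √(1/78 + 1/33) = 2.4078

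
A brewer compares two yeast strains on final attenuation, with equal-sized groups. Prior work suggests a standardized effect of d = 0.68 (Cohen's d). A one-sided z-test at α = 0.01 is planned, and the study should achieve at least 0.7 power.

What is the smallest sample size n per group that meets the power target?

n = 36 per group

Set Φ(δ − 2.326) = 0.7; then δ − 2.326 = Φ⁻¹(0.7) = 0.524, giving δ = 2.851.
δ = d·√(n/2) ⇒ n = 2(δ/d)² = 2 × (2.851 / 0.68)² = 35.15.
Round up to the next whole unit.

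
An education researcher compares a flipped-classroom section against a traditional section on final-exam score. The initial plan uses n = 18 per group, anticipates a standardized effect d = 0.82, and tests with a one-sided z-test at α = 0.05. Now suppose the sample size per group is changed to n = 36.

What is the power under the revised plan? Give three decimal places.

With n = 36 per group: δ = d·√(n/2) = 0.82 × √(36/2) = 3.4790. Critical value z_{0.05} = 1.645.
Revised power = Φ(δ − 1.645) = Φ(1.834) = 0.9667.

Power ≈ 0.967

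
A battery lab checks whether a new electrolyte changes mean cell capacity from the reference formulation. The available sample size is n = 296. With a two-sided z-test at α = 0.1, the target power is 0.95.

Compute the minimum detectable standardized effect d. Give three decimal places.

Need Φ(δ − 1.645) = 0.95, so δ = 1.645 + 1.645 = 3.290.
(The second rejection-region term Φ(−δ − z_{α/2}) is negligible and dropped.)
δ = d·√n ⇒ d = δ/√n = 3.290/√296 = 0.1912.

d ≈ 0.191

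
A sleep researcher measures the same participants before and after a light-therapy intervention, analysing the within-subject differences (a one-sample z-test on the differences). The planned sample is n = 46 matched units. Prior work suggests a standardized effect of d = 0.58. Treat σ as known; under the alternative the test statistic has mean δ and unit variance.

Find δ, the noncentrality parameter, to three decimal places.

δ = d·√n = 0.58 × √46 = 3.9338

δ ≈ 3.934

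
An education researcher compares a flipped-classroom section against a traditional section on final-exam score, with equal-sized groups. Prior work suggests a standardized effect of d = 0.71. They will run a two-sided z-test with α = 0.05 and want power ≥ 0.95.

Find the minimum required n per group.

Set Φ(δ − 1.960) = 0.95; then δ − 1.960 = Φ⁻¹(0.95) = 1.645, giving δ = 3.605.
(Ignoring the negligible lower-tail rejection probability gives the usual closed-form inversion.)
δ = d·√(n/2) ⇒ n = 2(δ/d)² = 2 × (3.605 / 0.71)² = 51.56.
Round up to the next whole unit.

n = 52 per group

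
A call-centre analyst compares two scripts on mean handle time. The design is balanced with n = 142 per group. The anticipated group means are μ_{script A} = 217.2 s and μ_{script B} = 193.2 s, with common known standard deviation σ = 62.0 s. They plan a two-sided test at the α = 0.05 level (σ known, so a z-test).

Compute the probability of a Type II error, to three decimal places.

β ≈ 0.096

Standardized effect: d = |μ_{script A} − μ_{script B}| / σ = |217.2 − 193.2| / 62.0 = 0.3871
Noncentrality parameter: δ = d·√(n/2) = 0.3871 × √(142/2) = 3.2617
Critical value for a two-sided test at α = 0.05: z_{α/2} = 1.960.
Power = Φ(δ − 1.960) + Φ(−δ − 1.960) = Φ(1.302) + Φ(-5.222) = 0.9035 + 0.0000 = 0.9035.
Type II error: β = 1 − power = 1 − 0.9035 = 0.0965.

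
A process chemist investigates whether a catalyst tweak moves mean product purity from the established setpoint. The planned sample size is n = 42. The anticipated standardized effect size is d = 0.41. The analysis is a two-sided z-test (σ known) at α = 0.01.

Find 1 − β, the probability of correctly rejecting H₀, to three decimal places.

Noncentrality parameter: δ = d·√n = 0.41 × √42 = 2.6571
Critical value for a two-sided test at α = 0.01: z_{α/2} = 2.576.
Power = Φ(δ − 2.576) + Φ(−δ − 2.576) = Φ(0.081) + Φ(-5.233) = 0.5324 + 0.0000 = 0.5324.

Power ≈ 0.532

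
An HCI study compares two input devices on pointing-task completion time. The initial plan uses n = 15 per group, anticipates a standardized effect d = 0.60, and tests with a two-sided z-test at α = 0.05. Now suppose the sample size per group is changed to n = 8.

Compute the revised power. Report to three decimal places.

Power ≈ 0.224

With n = 8 per group: δ = d·√(n/2) = 0.60 × √(8/2) = 1.2000. Critical value z_{0.025} = 1.960.
Revised power = Φ(δ − 1.960) + Φ(−δ − 1.960) = Φ(-0.760) + Φ(-3.160) = 0.2236 + 0.0008 = 0.2244.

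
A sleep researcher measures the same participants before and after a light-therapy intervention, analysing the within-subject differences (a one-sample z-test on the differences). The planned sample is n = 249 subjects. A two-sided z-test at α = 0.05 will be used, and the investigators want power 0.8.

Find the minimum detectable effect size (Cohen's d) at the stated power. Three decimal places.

Need Φ(δ − 1.960) = 0.8, so δ = 1.960 + 0.842 = 2.802.
(Lower-tail contribution to power is negligible for δ > 0.)
δ = d·√n ⇒ d = δ/√n = 2.802/√249 = 0.1775.

d ≈ 0.178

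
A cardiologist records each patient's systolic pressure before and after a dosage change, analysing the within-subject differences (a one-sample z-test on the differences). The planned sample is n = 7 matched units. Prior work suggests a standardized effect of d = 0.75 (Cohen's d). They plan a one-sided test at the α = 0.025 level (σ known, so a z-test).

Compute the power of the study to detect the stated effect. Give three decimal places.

Noncentrality parameter: λ = d·√n = 0.75 × √7 = 1.9843
One-sided α = 0.025 → critical value z_{0.025} = 1.960.
Power = Φ(λ − 1.960) = Φ(0.024) = 0.5097.

Power ≈ 0.510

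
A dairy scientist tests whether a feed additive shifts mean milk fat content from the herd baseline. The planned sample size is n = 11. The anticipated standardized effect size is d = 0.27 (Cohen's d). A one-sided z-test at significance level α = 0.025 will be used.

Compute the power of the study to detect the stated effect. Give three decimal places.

Power ≈ 0.144

Noncentrality parameter: δ = d·√n = 0.27 × √11 = 0.8955
Critical value for a one-sided test at α = 0.025: z_α = 1.960.
Power = P(Z > 1.960 − δ) = Φ(-1.064) = 0.1436.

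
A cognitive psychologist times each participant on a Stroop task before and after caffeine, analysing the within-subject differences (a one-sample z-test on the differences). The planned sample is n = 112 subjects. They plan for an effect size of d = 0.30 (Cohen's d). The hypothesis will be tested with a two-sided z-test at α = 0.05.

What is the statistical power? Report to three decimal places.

Power ≈ 0.888

Noncentrality parameter: δ = d·√n = 0.30 × √112 = 3.1749
Critical value for a two-sided test at α = 0.05: z_{α/2} = 1.960.
Power = Φ(δ − 1.960) + Φ(−δ − 1.960) = Φ(1.215) + Φ(-5.135) = 0.8878 + 0.0000 = 0.8878.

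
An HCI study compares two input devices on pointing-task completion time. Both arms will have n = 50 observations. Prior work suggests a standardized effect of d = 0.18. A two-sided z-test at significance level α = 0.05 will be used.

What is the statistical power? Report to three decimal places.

Power ≈ 0.147

Noncentrality parameter: δ = d·√(n/2) = 0.18 × √(50/2) = 0.9000
Critical value for a two-sided test at α = 0.05: z_{α/2} = 1.960.
Power = Φ(δ − 1.960) + Φ(−δ − 1.960) = Φ(-1.060) + Φ(-2.860) = 0.1446 + 0.0021 = 0.1467.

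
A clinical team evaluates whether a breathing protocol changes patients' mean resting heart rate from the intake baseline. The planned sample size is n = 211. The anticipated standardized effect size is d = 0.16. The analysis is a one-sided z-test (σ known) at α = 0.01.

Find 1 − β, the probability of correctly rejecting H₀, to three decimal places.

Noncentrality parameter: δ = d·√n = 0.16 × √211 = 2.3241
Critical value for a one-sided test at α = 0.01: z_α = 2.326.
Power = Φ(δ − 2.326) = Φ(-0.002) = 0.4991.

Power ≈ 0.499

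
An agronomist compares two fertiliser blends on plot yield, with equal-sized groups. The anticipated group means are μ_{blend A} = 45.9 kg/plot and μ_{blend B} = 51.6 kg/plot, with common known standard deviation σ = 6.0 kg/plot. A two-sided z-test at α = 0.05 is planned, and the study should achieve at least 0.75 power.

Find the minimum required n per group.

Standardized effect: d = |μ_{blend A} − μ_{blend B}| / σ = |45.9 − 51.6| / 6.0 = 0.9500
Set Φ(δ − 1.960) = 0.75; then δ − 1.960 = Φ⁻¹(0.75) = 0.674, giving δ = 2.634.
(For δ > 0 the lower-tail rejection region contributes negligibly to power, so the one-term inversion is standard.)
δ = d·√(n/2) ⇒ n = 2(δ/d)² = 2 × (2.634 / 0.9500)² = 15.38.
Round up to the next whole unit.

n = 16 per group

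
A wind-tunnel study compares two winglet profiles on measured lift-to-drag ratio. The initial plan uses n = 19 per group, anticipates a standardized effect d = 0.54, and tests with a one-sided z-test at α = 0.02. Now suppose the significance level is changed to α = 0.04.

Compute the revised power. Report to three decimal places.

δ = d·√(n/2) = 0.54 × √(19/2) = 1.6644 (unchanged). New critical value: z_{0.04} = 1.751.
Revised power = Φ(δ − 1.751) = Φ(-0.086) = 0.4656.

Power ≈ 0.466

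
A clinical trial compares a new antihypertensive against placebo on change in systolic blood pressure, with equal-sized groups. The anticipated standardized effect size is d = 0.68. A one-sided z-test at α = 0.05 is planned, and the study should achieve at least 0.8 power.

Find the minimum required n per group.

Set Φ(δ − 1.645) = 0.8; then δ − 1.645 = Φ⁻¹(0.8) = 0.842, giving δ = 2.486.
δ = d·√(n/2) ⇒ n = 2(δ/d)² = 2 × (2.486 / 0.68)² = 26.74.
Round up to the next whole unit.

n = 27 per group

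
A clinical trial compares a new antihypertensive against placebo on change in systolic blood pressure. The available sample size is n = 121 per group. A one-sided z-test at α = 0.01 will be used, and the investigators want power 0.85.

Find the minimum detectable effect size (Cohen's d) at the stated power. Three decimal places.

d ≈ 0.432

Required noncentrality: δ = z_{0.01} + z_{0.15} = 2.326 + 1.036 = 3.363.
δ = d·√(n/2) ⇒ d = δ/√(n/2) = 3.363/√(121/2) = 0.4323.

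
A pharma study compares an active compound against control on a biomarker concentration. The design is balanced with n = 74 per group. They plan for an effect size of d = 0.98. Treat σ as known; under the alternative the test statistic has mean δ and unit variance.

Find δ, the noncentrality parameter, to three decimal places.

δ ≈ 5.961

δ = d·√(n/2) = 0.98 × √(74/2) = 5.9611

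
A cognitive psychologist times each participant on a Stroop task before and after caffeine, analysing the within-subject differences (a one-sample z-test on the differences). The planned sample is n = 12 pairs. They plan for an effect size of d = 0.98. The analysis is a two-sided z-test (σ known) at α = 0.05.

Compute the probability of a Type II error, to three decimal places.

β ≈ 0.076

Noncentrality parameter: δ = d·√n = 0.98 × √12 = 3.3948
Two-sided α = 0.05 → critical value z_{0.025} = 1.960.
Power = Φ(δ − 1.960) + Φ(−δ − 1.960) = Φ(1.435) + Φ(-5.355) = 0.9243 + 0.0000 = 0.9243.
Type II error: β = 1 − power = 1 − 0.9243 = 0.0757.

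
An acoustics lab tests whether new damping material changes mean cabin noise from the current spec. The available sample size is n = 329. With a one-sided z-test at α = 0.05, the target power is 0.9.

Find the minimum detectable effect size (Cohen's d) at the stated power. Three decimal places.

d ≈ 0.161

Need Φ(δ − 1.645) = 0.9, so δ = 1.645 + 1.282 = 2.926.
δ = d·√n ⇒ d = δ/√n = 2.926/√329 = 0.1613.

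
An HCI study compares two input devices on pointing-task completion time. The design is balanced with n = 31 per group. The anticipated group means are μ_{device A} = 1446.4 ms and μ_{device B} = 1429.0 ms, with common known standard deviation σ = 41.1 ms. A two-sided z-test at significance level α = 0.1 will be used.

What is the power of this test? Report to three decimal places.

Standardized effect: d = |μ_{device A} − μ_{device B}| / σ = |1446.4 − 1429.0| / 41.1 = 0.4234
Noncentrality parameter: δ = d·√(n/2) = 0.4234 × √(31/2) = 1.6668
Critical value for a two-sided test at α = 0.1: z_{α/2} = 1.645.
Power = Φ(δ − 1.645) + Φ(−δ − 1.645) = Φ(0.022) + Φ(-3.312) = 0.5087 + 0.0005 = 0.5092.

Power ≈ 0.509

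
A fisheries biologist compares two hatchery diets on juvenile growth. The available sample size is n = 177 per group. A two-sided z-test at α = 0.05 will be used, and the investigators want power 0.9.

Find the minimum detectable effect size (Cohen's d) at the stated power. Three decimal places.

Required noncentrality: δ = z_{0.025} + z_{0.10} = 1.960 + 1.282 = 3.242.
(Lower-tail contribution to power is negligible for δ > 0.)
δ = d·√(n/2) ⇒ d = δ/√(n/2) = 3.242/√(177/2) = 0.3446.

d ≈ 0.345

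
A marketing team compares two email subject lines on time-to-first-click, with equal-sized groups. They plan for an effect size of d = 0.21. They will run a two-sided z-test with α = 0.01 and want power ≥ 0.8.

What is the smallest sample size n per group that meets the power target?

n = 530 per group

Set Φ(δ − 2.576) = 0.8; then δ − 2.576 = Φ⁻¹(0.8) = 0.842, giving δ = 3.417.
(The Φ(−δ − z_{α/2}) term is vanishingly small for δ > 0 and is dropped in the standard sample-size formula.)
δ = d·√(n/2) ⇒ n = 2(δ/d)² = 2 × (3.417 / 0.21)² = 529.66.
Round up to the next whole unit.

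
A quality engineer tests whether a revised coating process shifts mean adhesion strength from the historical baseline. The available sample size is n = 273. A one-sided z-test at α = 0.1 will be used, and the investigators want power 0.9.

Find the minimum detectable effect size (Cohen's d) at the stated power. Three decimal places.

Required noncentrality: δ = z_{0.1} + z_{0.10} = 1.282 + 1.282 = 2.563.
δ = d·√n ⇒ d = δ/√n = 2.563/√273 = 0.1551.

d ≈ 0.155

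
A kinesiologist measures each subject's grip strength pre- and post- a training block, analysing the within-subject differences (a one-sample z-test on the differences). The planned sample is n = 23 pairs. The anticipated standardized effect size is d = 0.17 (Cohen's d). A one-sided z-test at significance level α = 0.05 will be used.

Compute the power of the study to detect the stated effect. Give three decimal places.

Noncentrality parameter: δ = d·√n = 0.17 × √23 = 0.8153
Critical value for a one-sided test at α = 0.05: z_α = 1.645.
Power = P(Z > 1.645 − δ) = Φ(-0.830) = 0.2034.

Power ≈ 0.203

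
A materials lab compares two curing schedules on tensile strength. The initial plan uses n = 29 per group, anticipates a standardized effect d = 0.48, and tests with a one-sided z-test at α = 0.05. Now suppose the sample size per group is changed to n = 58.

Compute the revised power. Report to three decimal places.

With n = 58 per group: δ = d·√(n/2) = 0.48 × √(58/2) = 2.5849. Critical value z_{0.05} = 1.645.
Revised power = P(Z > 1.645 − δ) = Φ(0.940) = 0.8264.

Power ≈ 0.826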